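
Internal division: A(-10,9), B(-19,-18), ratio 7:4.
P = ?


Px = (7*(-19) + 4*(-10))/11 = -173/11 = -15.7273
Py = (7*(-18) + 4*9)/11 = -90/11 = -8.1818

P = (-15.7273, -8.1818)


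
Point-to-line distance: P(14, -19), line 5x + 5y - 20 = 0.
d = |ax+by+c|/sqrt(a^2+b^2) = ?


|5*14 + 5*(-19) - 20| = |-45| = 45
sqrt(25 + 25) = sqrt(50) = 7.0711
d = 45/sqrt(50) = 6.3640

6.3640


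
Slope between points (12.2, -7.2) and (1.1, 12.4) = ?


dy = 12.4 + 7.2 = 19.6
dx = 1.1 - 12.2 = -11.1
m = 19.6/(-11.1) = -1.7658

m = -1.7658


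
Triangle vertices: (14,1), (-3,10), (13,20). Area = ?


14*(10-20) = -140
-3*(20-1) = -57
13*(1-10) = -117
sum = -314
Area = |-314|/2 = 157.0000

157.0000 sq units


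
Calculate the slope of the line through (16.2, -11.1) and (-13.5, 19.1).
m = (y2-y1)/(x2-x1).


dy = 19.1 + 11.1 = 30.2
dx = -13.5 - 16.2 = -29.7
m = 30.2/(-29.7) = -1.0168

m = -1.0168


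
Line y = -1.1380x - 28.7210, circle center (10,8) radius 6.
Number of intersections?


Substitute y = -1.1380x - 28.7210: (x-10)^2 + (-1.1380x- 28.7210-8)^2 = 36
Expand to Ax^2 + Bx + C = 0, where b-k = -36.721
A = 1+m^2 = 2.295044
B = 2(m(b-k) - h) = 2(-1.1380*(-36.721) - 10) = 63.576996
C = h^2 + (b-k)^2 - r^2 = 100 + 1348.431841 - 36 = 1412.431841
disc = B^2-4AC = 4042.0344 - 12966.3729 = -8924.3385
disc < 0

0 intersection points


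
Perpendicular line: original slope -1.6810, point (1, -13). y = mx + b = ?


Perpendicular slope = -1/m1 = -1/(-1.6810) = 0.5949
b2 = y0 - m2*x0 = -13 + 1/(-1.6810) = -13 - 0.5949 = -13.5949

y = 0.5949x - 13.5949


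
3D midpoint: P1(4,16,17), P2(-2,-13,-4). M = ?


Mx = (4- 2)/2 = 1.0000
My = (16- 13)/2 = 1.5000
Mz = (17- 4)/2 = 6.5000

M = (1.0000, 1.5000, 6.5000)


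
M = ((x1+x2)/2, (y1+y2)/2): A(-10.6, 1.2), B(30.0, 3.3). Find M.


Mx = (-10.6 + 30.0)/2 = 19.4/2 = 9.7000
My = (1.2 + 3.3)/2 = 4.5/2 = 2.2500

(9.7000, 2.2500)


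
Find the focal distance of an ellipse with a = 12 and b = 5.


c^2 = 12^2 - 5^2 = 144 - 25 = 119
c = sqrt(119) = 10.9087

c = 10.9087


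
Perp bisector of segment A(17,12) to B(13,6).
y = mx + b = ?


Midpoint = (15, 9)
Slope of AB = dy/dx = -6/(-4) = 1.5000
Perp slope = -dx/dy = -4/6 = -0.6667
b = My - (perp slope)*Mx = 9 + (-4*15)/(-6) = 9 + 10.0000 = 19.0000

y = -0.6667x + 19.0000


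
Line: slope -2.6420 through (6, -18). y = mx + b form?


y + 18 = -2.6420(x - 6)
y = -2.6420x - 18 + 2.6420*6
y = -2.6420x - 2.1480

y = -2.6420x - 2.1480


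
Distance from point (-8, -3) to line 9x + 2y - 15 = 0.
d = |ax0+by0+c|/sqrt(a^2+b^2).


|9*(-8) + 2*(-3) - 15| = |-93| = 93
sqrt(81 + 4) = sqrt(85) = 9.2195
d = 93/sqrt(85) = 10.0873

10.0873


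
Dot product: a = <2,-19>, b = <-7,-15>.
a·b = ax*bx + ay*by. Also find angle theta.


a·b = 2*(-7) - 19*(-15) = -14 + 285 = 271
|a| = sqrt(4+361) = 19.1050
|b| = sqrt(49+225) = 16.5529
cos(theta) = 271/(sqrt(365)*sqrt(274)) = 271/sqrt(100010) = 0.856934
theta = arccos(271/sqrt(100010)) = 31.0259 degrees

a·b = 271, theta = 31.0259 deg


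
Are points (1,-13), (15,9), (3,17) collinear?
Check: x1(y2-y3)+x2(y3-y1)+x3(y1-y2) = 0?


1*(9-17) + 15*(17+ 13) + 3*(-13-9)
= -8 + 450 - 66 = 376

No, not collinear (determinant = 376)


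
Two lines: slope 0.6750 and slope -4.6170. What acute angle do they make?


m1-m2 = 5.292
1+m1*m2 = -2.116475
tan(theta) = |5.292/(-2.116475)| = 2.500384
theta = arctan(|5.292/(-2.116475)|) = 68.2016 degrees (acute angle)

68.2016 degrees


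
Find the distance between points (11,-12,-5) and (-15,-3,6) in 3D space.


dx=-26, dy=9, dz=11
d = sqrt(676+81+121) = sqrt(878) = 29.6311

29.6311


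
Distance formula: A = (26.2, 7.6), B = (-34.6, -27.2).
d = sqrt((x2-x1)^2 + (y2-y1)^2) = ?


dx = -34.6 - 26.2 = -60.8
dy = -27.2 - 7.6 = -34.8
d = sqrt(3696.64 + 1211.04) = sqrt(4907.68) = 70.0548

70.0548


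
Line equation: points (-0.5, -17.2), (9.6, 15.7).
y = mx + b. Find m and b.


m = (32.9)/(10.1) = 3.2574
b = y1 - m*x1 = -17.2 - (32.9*(-0.5))/(10.1) = -17.2 + 1.6287 = -15.5713

y = 3.2574x - 15.5713


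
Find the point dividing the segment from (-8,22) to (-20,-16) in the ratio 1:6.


Px = (1*(-20) + 6*(-8))/7 = -68/7 = -9.7143
Py = (1*(-16) + 6*22)/7 = 116/7 = 16.5714

P = (-9.7143, 16.5714)


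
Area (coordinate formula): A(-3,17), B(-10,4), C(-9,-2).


-3*(4+ 2) = -18
-10*(-2-17) = 190
-9*(17-4) = -117
sum = 55
Area = |55|/2 = 27.5000

27.5000 sq units


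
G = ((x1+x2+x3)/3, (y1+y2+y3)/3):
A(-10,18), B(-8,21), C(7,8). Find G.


Gx = (-10- 8+7)/3 = -11/3 = -3.6667
Gy = (18+21+8)/3 = 47/3 = 15.6667

G = (-3.6667, 15.6667)


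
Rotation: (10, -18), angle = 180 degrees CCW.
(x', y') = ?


cos(180) = -1, sin(180) = 0
x' = 10*(-1) + 18*0 = -10
y' = 10*0 - 18*(-1) = 18

(-10, 18)


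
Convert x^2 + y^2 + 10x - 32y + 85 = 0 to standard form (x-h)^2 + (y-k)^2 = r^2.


h = -D/2 = -10/2 = -5
k = -E/2 = 32/2 = 16
r^2 = h^2 + k^2 - F = 25 + 256 - 85 = 196
r = 14

Center (-5, 16), radius = 14


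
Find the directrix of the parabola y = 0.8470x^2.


a = 0.8470
1/(4a) = 0.2952
directrix: y = -0.2952 = -0.2952

y = -0.2952


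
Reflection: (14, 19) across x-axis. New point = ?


Reflection rule for x-axis: (x, -y)
(14, 19) -> (14, -19)

(14, -19)


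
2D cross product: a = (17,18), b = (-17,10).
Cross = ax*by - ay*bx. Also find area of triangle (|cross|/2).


cross = 17*10 - 18*(-17) = 170 + 306 = 476
Triangle area = |476|/2 = 476/2 = 238.0000

cross = 476, triangle area = 238.0000


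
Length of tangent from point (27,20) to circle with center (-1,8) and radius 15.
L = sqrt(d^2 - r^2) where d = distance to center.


d = sqrt((27+ 1)^2 + (20-8)^2) = sqrt(784+144) = 30.4631
L = sqrt(928.0000 - 225) = sqrt(703.0000) = 26.5141

26.5141


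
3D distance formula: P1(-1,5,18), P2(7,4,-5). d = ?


dx=8, dy=-1, dz=-23
d = sqrt(64+1+529) = sqrt(594) = 24.3721

24.3721


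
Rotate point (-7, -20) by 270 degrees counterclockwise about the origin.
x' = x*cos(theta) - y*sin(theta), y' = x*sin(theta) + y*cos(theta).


cos(270) = 0, sin(270) = -1
x' = -7*0 + 20*(-1) = -20
y' = -7*(-1) - 20*0 = 7

(-20, 7)


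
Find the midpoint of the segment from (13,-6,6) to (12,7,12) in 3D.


Mx = (13+12)/2 = 12.5000
My = (-6+7)/2 = 0.5000
Mz = (6+12)/2 = 9.0000

M = (12.5000, 0.5000, 9.0000)


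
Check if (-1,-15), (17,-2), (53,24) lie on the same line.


-1*(-2-24) + 17*(24+ 15) + 53*(-15+ 2)
= 26 + 663 - 689 = 0

Yes, collinear (determinant = 0)


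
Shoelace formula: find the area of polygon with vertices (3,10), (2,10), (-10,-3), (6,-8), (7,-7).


sum(xi*y_{i+1}) = 3*10 + 2*(-3) - 10*(-8) + 6*(-7) + 7*10 = 132
sum(yi*x_{i+1}) = 10*2 + 10*(-10) - 3*6 - 8*7 - 7*3 = -175
Area = |132 + 175|/2 = 307/2 = 153.5000

153.5000 sq units


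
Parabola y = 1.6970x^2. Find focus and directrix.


a = 1.6970
1/(4a) = 0.1473
Focus = (0, 0.1473)
Directrix: y = -0.1473

Focus = (0, 0.1473), Directrix: y = -0.1473


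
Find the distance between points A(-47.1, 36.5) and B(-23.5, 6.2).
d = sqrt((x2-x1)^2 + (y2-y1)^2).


dx = -23.5 + 47.1 = 23.6
dy = 6.2 - 36.5 = -30.3
d = sqrt(556.96 + 918.09) = sqrt(1475.05) = 38.4064

38.4064


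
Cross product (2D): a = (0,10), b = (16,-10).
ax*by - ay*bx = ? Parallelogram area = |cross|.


cross = 0*(-10) - 10*16 = 0 - 160 = -160
Parallelogram area = |-160| = 160

cross = -160, parallelogram area = 160


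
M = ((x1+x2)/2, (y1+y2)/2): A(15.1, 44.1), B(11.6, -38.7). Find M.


Mx = (15.1 + 11.6)/2 = 26.7/2 = 13.3500
My = (44.1 - 38.7)/2 = 5.4/2 = 2.7000

(13.3500, 2.7000)


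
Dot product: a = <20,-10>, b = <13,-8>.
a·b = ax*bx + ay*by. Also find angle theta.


a·b = 20*13 - 10*(-8) = 260 + 80 = 340
|a| = sqrt(400+100) = 22.3607
|b| = sqrt(169+64) = 15.2643
cos(theta) = 340/(sqrt(500)*sqrt(233)) = 340/sqrt(116500) = 0.996130
theta = arccos(340/sqrt(116500)) = 5.0425 degrees

a·b = 340, theta = 5.0425 deg


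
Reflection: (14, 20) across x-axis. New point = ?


Reflection rule for x-axis: (x, -y)
(14, 20) -> (14, -20)

(14, -20)


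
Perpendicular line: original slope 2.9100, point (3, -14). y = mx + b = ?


Perpendicular slope = -1/m1 = -1/2.9100 = -0.3436
b2 = y0 - m2*x0 = -14 + 3/2.9100 = -14 + 1.0309 = -12.9691

y = -0.3436x - 12.9691


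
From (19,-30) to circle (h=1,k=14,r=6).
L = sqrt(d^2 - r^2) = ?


d = sqrt((19-1)^2 + (-30-14)^2) = sqrt(324+1936) = 47.5395
L = sqrt(2260.0000 - 36) = sqrt(2224.0000) = 47.1593

47.1593


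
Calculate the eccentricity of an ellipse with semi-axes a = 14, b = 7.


c = sqrt(196-49) = sqrt(147) = 12.1244
e = c/a = sqrt(147)/14 = 0.8660

e = 0.8660


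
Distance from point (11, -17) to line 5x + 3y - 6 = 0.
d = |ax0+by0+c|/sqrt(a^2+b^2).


|5*11 + 3*(-17) - 6| = |-2| = 2
sqrt(25 + 9) = sqrt(34) = 5.8310
d = 2/sqrt(34) = 0.3430

0.3430


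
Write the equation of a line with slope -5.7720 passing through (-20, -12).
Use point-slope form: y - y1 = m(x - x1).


y + 12 = -5.7720(x + 20)
y = -5.7720x - 12 + 5.7720*(-20)
y = -5.7720x - 127.4400

y = -5.7720x - 127.4400


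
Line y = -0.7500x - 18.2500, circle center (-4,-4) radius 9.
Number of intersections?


Substitute y = -0.7500x - 18.2500: (x+ 4)^2 + (-0.7500x- 18.2500+ 4)^2 = 81
Expand to Ax^2 + Bx + C = 0, where b-k = -14.25
A = 1+m^2 = 1.5625
B = 2(m(b-k) - h) = 2(-0.7500*(-14.25) + 4) = 29.375
C = h^2 + (b-k)^2 - r^2 = 16 + 203.0625 - 81 = 138.0625
disc = B^2-4AC = 862.8906 - 862.8906 = 0
disc = 0

1 intersection point (tangent)


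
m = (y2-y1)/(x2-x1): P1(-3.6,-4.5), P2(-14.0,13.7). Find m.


dy = 13.7 + 4.5 = 18.2
dx = -14.0 + 3.6 = -10.4
m = 18.2/(-10.4) = -1.7500

m = -1.7500


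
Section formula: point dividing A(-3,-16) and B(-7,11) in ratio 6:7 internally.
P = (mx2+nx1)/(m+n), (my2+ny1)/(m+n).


Px = (6*(-7) + 7*(-3))/13 = -63/13 = -4.8462
Py = (6*11 + 7*(-16))/13 = -46/13 = -3.5385

P = (-4.8462, -3.5385)


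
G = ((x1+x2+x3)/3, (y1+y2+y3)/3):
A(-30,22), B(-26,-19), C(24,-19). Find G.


Gx = (-30- 26+24)/3 = -32/3 = -10.6667
Gy = (22- 19- 19)/3 = -16/3 = -5.3333

G = (-10.6667, -5.3333)


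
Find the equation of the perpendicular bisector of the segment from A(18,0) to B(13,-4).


Midpoint = (15.5, -2)
Slope of AB = dy/dx = -4/(-5) = 0.8000
Perp slope = -dx/dy = -5/4 = -1.2500
b = My - (perp slope)*Mx = -2 + (-5*15.5)/(-4) = -2 + 19.3750 = 17.3750

y = -1.2500x + 17.3750


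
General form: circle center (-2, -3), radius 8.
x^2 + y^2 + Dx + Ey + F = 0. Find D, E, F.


(x+ 2)^2 + (y+ 3)^2 = 8^2
D = -2h = 4, E = -2k = 6
F = h^2+k^2-r^2 = 4+9-64 = -51

D = 4, E = 6, F = -51


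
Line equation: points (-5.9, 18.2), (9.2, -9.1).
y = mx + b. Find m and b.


m = (-27.3)/(15.1) = -1.8079
b = y1 - m*x1 = 18.2 - (-27.3*(-5.9))/(15.1) = 18.2 - 10.6669 = 7.5331

y = -1.8079x + 7.5331


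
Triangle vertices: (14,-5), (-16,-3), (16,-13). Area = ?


14*(-3+ 13) = 140
-16*(-13+ 5) = 128
16*(-5+ 3) = -32
sum = 236
Area = |236|/2 = 118.0000

118.0000 sq units


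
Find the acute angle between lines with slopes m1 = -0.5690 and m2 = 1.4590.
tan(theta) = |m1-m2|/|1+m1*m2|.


m1-m2 = -2.028
1+m1*m2 = 0.169829
tan(theta) = |-2.028/0.169829| = 11.941423
theta = arctan(|-2.028/0.169829|) = 85.2131 degrees (acute angle)

85.2131 degrees


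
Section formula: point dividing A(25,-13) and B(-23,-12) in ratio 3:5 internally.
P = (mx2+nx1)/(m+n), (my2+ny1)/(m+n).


Px = (3*(-23) + 5*25)/8 = 56/8 = 7.0000
Py = (3*(-12) + 5*(-13))/8 = -101/8 = -12.6250

P = (7.0000, -12.6250)


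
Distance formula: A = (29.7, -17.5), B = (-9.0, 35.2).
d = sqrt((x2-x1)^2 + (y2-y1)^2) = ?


dx = -9.0 - 29.7 = -38.7
dy = 35.2 + 17.5 = 52.7
d = sqrt(1497.69 + 2777.29) = sqrt(4274.98) = 65.3833

65.3833


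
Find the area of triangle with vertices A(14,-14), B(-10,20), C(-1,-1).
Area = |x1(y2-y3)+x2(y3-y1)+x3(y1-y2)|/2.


14*(20+ 1) = 294
-10*(-1+ 14) = -130
-1*(-14-20) = 34
sum = 198
Area = |198|/2 = 99.0000

99.0000 sq units


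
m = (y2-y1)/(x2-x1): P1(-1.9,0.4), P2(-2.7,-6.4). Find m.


dy = -6.4 - 0.4 = -6.8
dx = -2.7 + 1.9 = -0.8
m = -6.8/(-0.8) = 8.5000

m = 8.5000


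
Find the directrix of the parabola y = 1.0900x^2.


a = 1.0900
1/(4a) = 0.2294
directrix: y = -0.2294 = -0.2294

y = -0.2294


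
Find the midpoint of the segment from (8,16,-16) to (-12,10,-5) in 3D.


Mx = (8- 12)/2 = -2.0000
My = (16+10)/2 = 13.0000
Mz = (-16- 5)/2 = -10.5000

M = (-2.0000, 13.0000, -10.5000)


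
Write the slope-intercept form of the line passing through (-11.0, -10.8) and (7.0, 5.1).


m = (15.9)/(18.0) = 0.8833
b = y1 - m*x1 = -10.8 - (15.9*(-11.0))/(18.0) = -10.8 + 9.7167 = -1.0833

y = 0.8833x - 1.0833


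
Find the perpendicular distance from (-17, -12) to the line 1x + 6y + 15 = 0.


|1*(-17) + 6*(-12) + 15| = |-74| = 74
sqrt(1 + 36) = sqrt(37) = 6.0828
d = 74/sqrt(37) = 12.1655

12.1655


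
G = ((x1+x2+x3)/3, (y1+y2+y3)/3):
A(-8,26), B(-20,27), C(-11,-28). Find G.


Gx = (-8- 20- 11)/3 = -39/3 = -13.0000
Gy = (26+27- 28)/3 = 25/3 = 8.3333

G = (-13.0000, 8.3333)


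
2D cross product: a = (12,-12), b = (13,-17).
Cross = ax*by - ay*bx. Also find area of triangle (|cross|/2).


cross = 12*(-17) + 12*13 = -204 + 156 = -48
Triangle area = |-48|/2 = 48/2 = 24.0000

cross = -48, triangle area = 24.0000


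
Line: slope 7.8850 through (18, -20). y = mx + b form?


y + 20 = 7.8850(x - 18)
y = 7.8850x - 20 - 7.8850*18
y = 7.8850x - 161.9300

y = 7.8850x - 161.9300


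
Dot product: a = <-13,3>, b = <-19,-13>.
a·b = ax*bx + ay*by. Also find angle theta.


a·b = -13*(-19) + 3*(-13) = 247 - 39 = 208
|a| = sqrt(169+9) = 13.3417
|b| = sqrt(361+169) = 23.0217
cos(theta) = 208/(sqrt(178)*sqrt(530)) = 208/sqrt(94340) = 0.677198
theta = arccos(208/sqrt(94340)) = 47.3750 degrees

a·b = 208, theta = 47.3750 deg


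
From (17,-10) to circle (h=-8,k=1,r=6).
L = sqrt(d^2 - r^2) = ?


d = sqrt((17+ 8)^2 + (-10-1)^2) = sqrt(625+121) = 27.3130
L = sqrt(746.0000 - 36) = sqrt(710.0000) = 26.6458

26.6458


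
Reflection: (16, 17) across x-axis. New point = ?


Reflection rule for x-axis: (x, -y)
(16, 17) -> (16, -17)

(16, -17)


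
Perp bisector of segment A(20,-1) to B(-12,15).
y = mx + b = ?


Midpoint = (4, 7)
Slope of AB = dy/dx = 16/(-32) = -0.5000
Perp slope = -dx/dy = 32/16 = 2.0000
b = My - (perp slope)*Mx = 7 + (-32*4)/16 = 7 - 8.0000 = -1.0000

y = 2.0000x - 1.0000


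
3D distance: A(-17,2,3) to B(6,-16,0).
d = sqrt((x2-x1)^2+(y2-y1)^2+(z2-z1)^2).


dx=23, dy=-18, dz=-3
d = sqrt(529+324+9) = sqrt(862) = 29.3598

29.3598


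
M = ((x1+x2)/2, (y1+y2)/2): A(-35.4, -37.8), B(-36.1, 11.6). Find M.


Mx = (-35.4 - 36.1)/2 = -71.5/2 = -35.7500
My = (-37.8 + 11.6)/2 = -26.2/2 = -13.1000

(-35.7500, -13.1000)


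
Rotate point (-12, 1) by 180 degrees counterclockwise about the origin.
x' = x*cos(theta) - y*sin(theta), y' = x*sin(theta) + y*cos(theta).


cos(180) = -1, sin(180) = 0
x' = -12*(-1) - 1*0 = 12
y' = -12*0 + 1*(-1) = -1

(12, -1)


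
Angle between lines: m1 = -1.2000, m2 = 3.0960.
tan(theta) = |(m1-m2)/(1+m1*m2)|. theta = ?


m1-m2 = -4.296
1+m1*m2 = -2.7152
tan(theta) = |-4.296/(-2.7152)| = 1.582204
theta = arctan(|-4.296/(-2.7152)|) = 57.7059 degrees (acute angle)

57.7059 degrees


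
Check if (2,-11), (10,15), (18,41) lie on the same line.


2*(15-41) + 10*(41+ 11) + 18*(-11-15)
= -52 + 520 - 468 = 0

Yes, collinear (determinant = 0)


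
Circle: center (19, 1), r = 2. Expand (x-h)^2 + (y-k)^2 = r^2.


(x-19)^2 + (y-1)^2 = 2^2
D = -2h = -38, E = -2k = -2
F = h^2+k^2-r^2 = 361+1-4 = 358

x^2 + y^2 - 38x - 2y + 358 = 0


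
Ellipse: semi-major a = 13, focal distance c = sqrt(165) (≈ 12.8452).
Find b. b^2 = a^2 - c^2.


b^2 = 13^2 - (sqrt(165))^2 = 169 - 165 = 4
b = sqrt(4) = 2

b = 2


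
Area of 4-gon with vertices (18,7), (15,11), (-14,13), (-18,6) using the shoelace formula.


sum(xi*y_{i+1}) = 18*11 + 15*13 - 14*6 - 18*7 = 183
sum(yi*x_{i+1}) = 7*15 + 11*(-14) + 13*(-18) + 6*18 = -175
Area = |183 + 175|/2 = 358/2 = 179.0000

179.0000 sq units


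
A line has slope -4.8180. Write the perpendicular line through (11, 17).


Perpendicular slope = -1/m1 = -1/(-4.8180) = 0.2076
b2 = y0 - m2*x0 = 17 + 11/(-4.8180) = 17 - 2.2831 = 14.7169

y = 0.2076x + 14.7169


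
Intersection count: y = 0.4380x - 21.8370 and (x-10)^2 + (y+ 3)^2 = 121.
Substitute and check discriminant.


Substitute y = 0.4380x - 21.8370: (x-10)^2 + (0.4380x- 21.8370+ 3)^2 = 121
Expand to Ax^2 + Bx + C = 0, where b-k = -18.837
A = 1+m^2 = 1.191844
B = 2(m(b-k) - h) = 2(0.4380*(-18.837) - 10) = -36.501212
C = h^2 + (b-k)^2 - r^2 = 100 + 354.832569 - 121 = 333.832569
disc = B^2-4AC = 1332.3385 - 1591.5054 = -259.1669
disc < 0

0 intersection points


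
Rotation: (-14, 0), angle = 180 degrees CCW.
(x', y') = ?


cos(180) = -1, sin(180) = 0
x' = -14*(-1) - 0*0 = 14
y' = -14*0 + 0*(-1) = 0

(14, 0)


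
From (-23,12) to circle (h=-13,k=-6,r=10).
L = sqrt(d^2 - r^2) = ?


d = sqrt((-23+ 13)^2 + (12+ 6)^2) = sqrt(100+324) = 20.5913
L = sqrt(424.0000 - 100) = sqrt(324.0000) = 18.0000

18.0000


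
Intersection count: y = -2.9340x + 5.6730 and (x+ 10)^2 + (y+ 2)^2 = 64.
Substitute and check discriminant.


Substitute y = -2.9340x + 5.6730: (x+ 10)^2 + (-2.9340x+5.6730+ 2)^2 = 64
Expand to Ax^2 + Bx + C = 0, where b-k = 7.673
A = 1+m^2 = 9.608356
B = 2(m(b-k) - h) = 2(-2.9340*7.673 + 10) = -25.025164
C = h^2 + (b-k)^2 - r^2 = 100 + 58.874929 - 64 = 94.874929
disc = B^2-4AC = 626.2588 - 3646.3684 = -3020.1096
disc < 0

0 intersection points


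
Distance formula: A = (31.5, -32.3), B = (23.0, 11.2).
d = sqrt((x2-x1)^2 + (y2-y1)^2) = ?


dx = 23.0 - 31.5 = -8.5
dy = 11.2 + 32.3 = 43.5
d = sqrt(72.25 + 1892.25) = sqrt(1964.5) = 44.3227

44.3227


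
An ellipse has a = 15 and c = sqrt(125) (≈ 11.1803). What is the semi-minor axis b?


b^2 = 15^2 - (sqrt(125))^2 = 225 - 125 = 100
b = sqrt(100) = 10

b = 10


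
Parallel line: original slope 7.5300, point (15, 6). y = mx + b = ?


Parallel lines have equal slopes.
m2 = 7.5300
b2 = 6 - 7.5300*15 = -106.9500

y = 7.5300x - 106.9500


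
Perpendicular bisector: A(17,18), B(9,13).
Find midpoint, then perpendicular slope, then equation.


Midpoint = (13, 15.5)
Slope of AB = dy/dx = -5/(-8) = 0.6250
Perp slope = -dx/dy = -8/5 = -1.6000
b = My - (perp slope)*Mx = 15.5 + (-8*13)/(-5) = 15.5 + 20.8000 = 36.3000

y = -1.6000x + 36.3000


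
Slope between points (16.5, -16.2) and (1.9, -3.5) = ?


dy = -3.5 + 16.2 = 12.7
dx = 1.9 - 16.5 = -14.6
m = 12.7/(-14.6) = -0.8699

m = -0.8699


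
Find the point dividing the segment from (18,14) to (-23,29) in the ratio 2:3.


Px = (2*(-23) + 3*18)/5 = 8/5 = 1.6000
Py = (2*29 + 3*14)/5 = 100/5 = 20.0000

P = (1.6000, 20.0000)


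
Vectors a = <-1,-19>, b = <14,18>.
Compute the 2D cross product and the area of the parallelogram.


cross = -1*18 + 19*14 = -18 + 266 = 248
Parallelogram area = |248| = 248

cross = 248, parallelogram area = 248


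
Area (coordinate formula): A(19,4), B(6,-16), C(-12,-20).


19*(-16+ 20) = 76
6*(-20-4) = -144
-12*(4+ 16) = -240
sum = -308
Area = |-308|/2 = 154.0000

154.0000 sq units


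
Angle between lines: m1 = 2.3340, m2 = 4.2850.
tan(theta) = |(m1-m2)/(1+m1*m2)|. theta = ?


m1-m2 = -1.951
1+m1*m2 = 11.00119
tan(theta) = |-1.951/11.00119| = 0.177344
theta = arctan(|-1.951/11.00119|) = 10.0565 degrees (acute angle)

10.0565 degrees


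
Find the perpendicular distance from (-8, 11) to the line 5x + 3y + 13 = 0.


|5*(-8) + 3*11 + 13| = |6| = 6
sqrt(25 + 9) = sqrt(34) = 5.8310
d = 6/sqrt(34) = 1.0290

1.0290


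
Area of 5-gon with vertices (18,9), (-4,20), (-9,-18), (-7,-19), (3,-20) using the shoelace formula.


sum(xi*y_{i+1}) = 18*20 - 4*(-18) - 9*(-19) - 7*(-20) + 3*9 = 770
sum(yi*x_{i+1}) = 9*(-4) + 20*(-9) - 18*(-7) - 19*3 - 20*18 = -507
Area = |770 + 507|/2 = 1277/2 = 638.5000

638.5000 sq units


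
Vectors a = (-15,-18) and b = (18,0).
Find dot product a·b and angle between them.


a·b = -15*18 - 18*0 = -270 + 0 = -270
|a| = sqrt(225+324) = 23.4307
|b| = sqrt(324+0) = 18.0000
cos(theta) = -270/(sqrt(549)*sqrt(324)) = -270/sqrt(177876) = -0.640184
theta = arccos(-270/sqrt(177876)) = 129.8056 degrees

a·b = -270, theta = 129.8056 deg


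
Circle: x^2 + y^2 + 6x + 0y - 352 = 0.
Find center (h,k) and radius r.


h = -D/2 = -6/2 = -3
k = -E/2 = 0/2 = 0
r^2 = h^2 + k^2 - F = 9 + 0 + 352 = 361
r = 19

Center (-3, 0), radius = 19


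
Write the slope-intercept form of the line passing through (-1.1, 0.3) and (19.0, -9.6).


m = (-9.9)/(20.1) = -0.4925
b = y1 - m*x1 = 0.3 - (-9.9*(-1.1))/(20.1) = 0.3 - 0.5418 = -0.2418

y = -0.4925x - 0.2418


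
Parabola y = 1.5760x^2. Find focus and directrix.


a = 1.5760
1/(4a) = 0.1586
Focus = (0, 0.1586)
Directrix: y = -0.1586

Focus = (0, 0.1586), Directrix: y = -0.1586


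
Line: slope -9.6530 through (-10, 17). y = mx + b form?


y - 17 = -9.6530(x + 10)
y = -9.6530x + 17 + 9.6530*(-10)
y = -9.6530x - 79.5300

y = -9.6530x - 79.5300


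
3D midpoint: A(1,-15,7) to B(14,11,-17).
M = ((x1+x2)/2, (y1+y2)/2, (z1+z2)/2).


Mx = (1+14)/2 = 7.5000
My = (-15+11)/2 = -2.0000
Mz = (7- 17)/2 = -5.0000

M = (7.5000, -2.0000, -5.0000)


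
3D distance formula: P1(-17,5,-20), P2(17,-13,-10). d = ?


dx=34, dy=-18, dz=10
d = sqrt(1156+324+100) = sqrt(1580) = 39.7492

39.7492


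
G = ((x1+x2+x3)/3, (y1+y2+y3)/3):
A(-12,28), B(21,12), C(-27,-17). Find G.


Gx = (-12+21- 27)/3 = -18/3 = -6.0000
Gy = (28+12- 17)/3 = 23/3 = 7.6667

G = (-6.0000, 7.6667)


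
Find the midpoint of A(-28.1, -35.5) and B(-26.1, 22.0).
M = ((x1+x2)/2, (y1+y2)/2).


Mx = (-28.1 - 26.1)/2 = -54.2/2 = -27.1000
My = (-35.5 + 22.0)/2 = -13.5/2 = -6.7500

(-27.1000, -6.7500)


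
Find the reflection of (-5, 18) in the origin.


Reflection rule for origin: (-x, -y)
(-5, 18) -> (5, -18)

(5, -18)


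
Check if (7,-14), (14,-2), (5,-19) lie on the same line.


7*(-2+ 19) + 14*(-19+ 14) + 5*(-14+ 2)
= 119 - 70 - 60 = -11

No, not collinear (determinant = -11)


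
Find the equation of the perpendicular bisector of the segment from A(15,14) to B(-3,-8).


Midpoint = (6, 3)
Slope of AB = dy/dx = -22/(-18) = 1.2222
Perp slope = -dx/dy = -18/22 = -0.8182
b = My - (perp slope)*Mx = 3 + (-18*6)/(-22) = 3 + 4.9091 = 7.9091

y = -0.8182x + 7.9091


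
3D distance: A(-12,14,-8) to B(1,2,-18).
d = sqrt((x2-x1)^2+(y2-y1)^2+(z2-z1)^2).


dx=13, dy=-12, dz=-10
d = sqrt(169+144+100) = sqrt(413) = 20.3224

20.3224


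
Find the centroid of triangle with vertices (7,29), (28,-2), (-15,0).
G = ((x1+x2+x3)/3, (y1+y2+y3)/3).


Gx = (7+28- 15)/3 = 20/3 = 6.6667
Gy = (29- 2+0)/3 = 27/3 = 9.0000

G = (6.6667, 9.0000)


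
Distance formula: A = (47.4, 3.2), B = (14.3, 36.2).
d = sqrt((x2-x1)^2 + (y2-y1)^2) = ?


dx = 14.3 - 47.4 = -33.1
dy = 36.2 - 3.2 = 33.0
d = sqrt(1095.61 + 1089.0) = sqrt(2184.61) = 46.7398

46.7398


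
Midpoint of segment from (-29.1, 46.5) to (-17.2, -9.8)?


Mx = (-29.1 - 17.2)/2 = -46.3/2 = -23.1500
My = (46.5 - 9.8)/2 = 36.7/2 = 18.3500

(-23.1500, 18.3500)


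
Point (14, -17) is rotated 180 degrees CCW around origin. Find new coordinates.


cos(180) = -1, sin(180) = 0
x' = 14*(-1) + 17*0 = -14
y' = 14*0 - 17*(-1) = 17

(-14, 17)


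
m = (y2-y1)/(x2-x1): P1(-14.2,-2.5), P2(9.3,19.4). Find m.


dy = 19.4 + 2.5 = 21.9
dx = 9.3 + 14.2 = 23.5
m = 21.9/23.5 = 0.9319

m = 0.9319


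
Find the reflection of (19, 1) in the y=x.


Reflection rule for y=x: (y, x)
(19, 1) -> (1, 19)

(1, 19)


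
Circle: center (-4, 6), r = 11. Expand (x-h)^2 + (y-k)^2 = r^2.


(x+ 4)^2 + (y-6)^2 = 11^2
D = -2h = 8, E = -2k = -12
F = h^2+k^2-r^2 = 16+36-121 = -69

x^2 + y^2 + 8x - 12y - 69 = 0


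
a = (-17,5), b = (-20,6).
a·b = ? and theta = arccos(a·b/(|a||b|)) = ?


a·b = -17*(-20) + 5*6 = 340 + 30 = 370
|a| = sqrt(289+25) = 17.7200
|b| = sqrt(400+36) = 20.8806
cos(theta) = 370/(sqrt(314)*sqrt(436)) = 370/sqrt(136904) = 0.999985
theta = arccos(370/sqrt(136904)) = 0.3097 degrees

a·b = 370, theta = 0.3097 deg


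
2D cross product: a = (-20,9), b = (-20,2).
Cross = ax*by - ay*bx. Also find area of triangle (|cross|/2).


cross = -20*2 - 9*(-20) = -40 + 180 = 140
Triangle area = |140|/2 = 140/2 = 70.0000

cross = 140, triangle area = 70.0000


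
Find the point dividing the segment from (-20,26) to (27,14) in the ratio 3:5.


Px = (3*27 + 5*(-20))/8 = -19/8 = -2.3750
Py = (3*14 + 5*26)/8 = 172/8 = 21.5000

P = (-2.3750, 21.5000)


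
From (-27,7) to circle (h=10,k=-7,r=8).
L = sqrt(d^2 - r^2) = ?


d = sqrt((-27-10)^2 + (7+ 7)^2) = sqrt(1369+196) = 39.5601
L = sqrt(1565.0000 - 64) = sqrt(1501.0000) = 38.7427

38.7427


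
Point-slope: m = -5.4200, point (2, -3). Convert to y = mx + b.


y + 3 = -5.4200(x - 2)
y = -5.4200x - 3 + 5.4200*2
y = -5.4200x + 7.8400

y = -5.4200x + 7.8400


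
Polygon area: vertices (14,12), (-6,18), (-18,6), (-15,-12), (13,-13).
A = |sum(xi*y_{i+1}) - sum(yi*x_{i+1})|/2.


sum(xi*y_{i+1}) = 14*18 - 6*6 - 18*(-12) - 15*(-13) + 13*12 = 783
sum(yi*x_{i+1}) = 12*(-6) + 18*(-18) + 6*(-15) - 12*13 - 13*14 = -824
Area = |783 + 824|/2 = 1607/2 = 803.5000

803.5000 sq units


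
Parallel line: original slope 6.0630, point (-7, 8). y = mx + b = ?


Parallel lines have equal slopes.
m2 = 6.0630
b2 = 8 - 6.0630*(-7) = 50.4410

y = 6.0630x + 50.4410


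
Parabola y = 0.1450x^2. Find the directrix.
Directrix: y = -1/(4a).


a = 0.1450
1/(4a) = 1.7241
directrix: y = -1.7241 = -1.7241

y = -1.7241


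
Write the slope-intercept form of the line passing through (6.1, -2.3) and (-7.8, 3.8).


m = (6.1)/(-13.9) = -0.4388
b = y1 - m*x1 = -2.3 - (6.1*6.1)/(-13.9) = -2.3 + 2.6770 = 0.3770

y = -0.4388x + 0.3770


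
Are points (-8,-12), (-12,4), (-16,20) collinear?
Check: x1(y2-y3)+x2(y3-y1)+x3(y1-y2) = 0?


-8*(4-20) - 12*(20+ 12) - 16*(-12-4)
= 128 - 384 + 256 = 0

Yes, collinear (determinant = 0)


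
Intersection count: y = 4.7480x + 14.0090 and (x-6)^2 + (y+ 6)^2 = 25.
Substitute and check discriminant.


Substitute y = 4.7480x + 14.0090: (x-6)^2 + (4.7480x+14.0090+ 6)^2 = 25
Expand to Ax^2 + Bx + C = 0, where b-k = 20.009
A = 1+m^2 = 23.543504
B = 2(m(b-k) - h) = 2(4.7480*20.009 - 6) = 178.005464
C = h^2 + (b-k)^2 - r^2 = 36 + 400.360081 - 25 = 411.360081
disc = B^2-4AC = 31685.9452 - 38739.4308 = -7053.4856
disc < 0

0 intersection points


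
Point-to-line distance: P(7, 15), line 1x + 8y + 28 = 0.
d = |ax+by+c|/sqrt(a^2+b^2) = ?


|1*7 + 8*15 + 28| = |155| = 155
sqrt(1 + 64) = sqrt(65) = 8.0623
d = 155/sqrt(65) = 19.2254

19.2254


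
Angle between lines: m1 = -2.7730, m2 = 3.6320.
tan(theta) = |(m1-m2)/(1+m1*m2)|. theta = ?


m1-m2 = -6.405
1+m1*m2 = -9.071536
tan(theta) = |-6.405/(-9.071536)| = 0.706055
theta = arctan(|-6.405/(-9.071536)|) = 35.2242 degrees (acute angle)

35.2242 degrees


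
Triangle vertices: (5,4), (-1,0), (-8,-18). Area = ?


5*(0+ 18) = 90
-1*(-18-4) = 22
-8*(4-0) = -32
sum = 80
Area = |80|/2 = 40.0000

40.0000 sq units


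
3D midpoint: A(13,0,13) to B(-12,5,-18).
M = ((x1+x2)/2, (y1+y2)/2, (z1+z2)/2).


Mx = (13- 12)/2 = 0.5000
My = (0+5)/2 = 2.5000
Mz = (13- 18)/2 = -2.5000

M = (0.5000, 2.5000, -2.5000)


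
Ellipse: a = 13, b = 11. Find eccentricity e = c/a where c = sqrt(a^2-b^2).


c = sqrt(169-121) = sqrt(48) = 6.9282
e = c/a = sqrt(48)/13 = 0.5329

e = 0.5329


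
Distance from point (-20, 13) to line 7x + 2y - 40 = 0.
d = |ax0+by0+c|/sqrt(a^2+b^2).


|7*(-20) + 2*13 - 40| = |-154| = 154
sqrt(49 + 4) = sqrt(53) = 7.2801
d = 154/sqrt(53) = 21.1535

21.1535


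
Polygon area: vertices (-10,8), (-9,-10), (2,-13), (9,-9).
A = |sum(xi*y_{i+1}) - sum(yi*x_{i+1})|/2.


sum(xi*y_{i+1}) = -10*(-10) - 9*(-13) + 2*(-9) + 9*8 = 271
sum(yi*x_{i+1}) = 8*(-9) - 10*2 - 13*9 - 9*(-10) = -119
Area = |271 + 119|/2 = 390/2 = 195.0000

195.0000 sq units


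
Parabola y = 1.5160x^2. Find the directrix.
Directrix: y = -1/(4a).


a = 1.5160
1/(4a) = 0.1649
directrix: y = -0.1649 = -0.1649

y = -0.1649


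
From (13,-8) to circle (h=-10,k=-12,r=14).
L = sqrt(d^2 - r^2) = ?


d = sqrt((13+ 10)^2 + (-8+ 12)^2) = sqrt(529+16) = 23.3452
L = sqrt(545.0000 - 196) = sqrt(349.0000) = 18.6815

18.6815


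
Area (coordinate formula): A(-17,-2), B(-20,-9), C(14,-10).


-17*(-9+ 10) = -17
-20*(-10+ 2) = 160
14*(-2+ 9) = 98
sum = 241
Area = |241|/2 = 120.5000

120.5000 sq units


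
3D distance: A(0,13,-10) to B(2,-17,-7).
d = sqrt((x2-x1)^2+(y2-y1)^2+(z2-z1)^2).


dx=2, dy=-30, dz=3
d = sqrt(4+900+9) = sqrt(913) = 30.2159

30.2159


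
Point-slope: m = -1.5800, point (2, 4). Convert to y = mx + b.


y - 4 = -1.5800(x - 2)
y = -1.5800x + 4 + 1.5800*2
y = -1.5800x + 7.1600

y = -1.5800x + 7.1600


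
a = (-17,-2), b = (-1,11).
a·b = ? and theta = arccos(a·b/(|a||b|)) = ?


a·b = -17*(-1) - 2*11 = 17 - 22 = -5
|a| = sqrt(289+4) = 17.1172
|b| = sqrt(1+121) = 11.0454
cos(theta) = -5/(sqrt(293)*sqrt(122)) = -5/sqrt(35746) = -0.026446
theta = arccos(-5/sqrt(35746)) = 91.5154 degrees

a·b = -5, theta = 91.5154 deg


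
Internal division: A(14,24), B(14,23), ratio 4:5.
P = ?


Px = (4*14 + 5*14)/9 = 126/9 = 14.0000
Py = (4*23 + 5*24)/9 = 212/9 = 23.5556

P = (14.0000, 23.5556)


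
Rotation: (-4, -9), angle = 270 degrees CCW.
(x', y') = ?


cos(270) = 0, sin(270) = -1
x' = -4*0 + 9*(-1) = -9
y' = -4*(-1) - 9*0 = 4

(-9, 4)


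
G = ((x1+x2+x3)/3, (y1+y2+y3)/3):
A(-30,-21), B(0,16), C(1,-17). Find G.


Gx = (-30+0+1)/3 = -29/3 = -9.6667
Gy = (-21+16- 17)/3 = -22/3 = -7.3333

G = (-9.6667, -7.3333)


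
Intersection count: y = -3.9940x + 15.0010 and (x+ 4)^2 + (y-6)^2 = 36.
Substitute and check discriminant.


Substitute y = -3.9940x + 15.0010: (x+ 4)^2 + (-3.9940x+15.0010-6)^2 = 36
Expand to Ax^2 + Bx + C = 0, where b-k = 9.001
A = 1+m^2 = 16.952036
B = 2(m(b-k) - h) = 2(-3.9940*9.001 + 4) = -63.899988
C = h^2 + (b-k)^2 - r^2 = 16 + 81.018001 - 36 = 61.018001
disc = B^2-4AC = 4083.2085 - 4137.5174 = -54.3089
disc < 0

0 intersection points


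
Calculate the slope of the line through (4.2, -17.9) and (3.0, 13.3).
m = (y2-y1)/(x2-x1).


dy = 13.3 + 17.9 = 31.2
dx = 3.0 - 4.2 = -1.2
m = 31.2/(-1.2) = -26.0000

m = -26.0000


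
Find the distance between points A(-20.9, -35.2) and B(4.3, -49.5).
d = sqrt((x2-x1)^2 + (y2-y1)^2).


dx = 4.3 + 20.9 = 25.2
dy = -49.5 + 35.2 = -14.3
d = sqrt(635.04 + 204.49) = sqrt(839.53) = 28.9746

28.9746


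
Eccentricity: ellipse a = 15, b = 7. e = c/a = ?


c = sqrt(225-49) = sqrt(176) = 13.2665
e = c/a = sqrt(176)/15 = 0.8844

e = 0.8844


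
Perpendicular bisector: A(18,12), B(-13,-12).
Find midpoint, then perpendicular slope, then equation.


Midpoint = (2.5, 0)
Slope of AB = dy/dx = -24/(-31) = 0.7742
Perp slope = -dx/dy = -31/24 = -1.2917
b = My - (perp slope)*Mx = 0 + (-31*2.5)/(-24) = 0 + 3.2292 = 3.2292

y = -1.2917x + 3.2292


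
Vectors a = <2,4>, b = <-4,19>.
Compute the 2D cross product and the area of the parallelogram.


cross = 2*19 - 4*(-4) = 38 + 16 = 54
Parallelogram area = |54| = 54

cross = 54, parallelogram area = 54


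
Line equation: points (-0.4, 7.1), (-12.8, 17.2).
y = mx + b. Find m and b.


m = (10.1)/(-12.4) = -0.8145
b = y1 - m*x1 = 7.1 - (10.1*(-0.4))/(-12.4) = 7.1 - 0.3258 = 6.7742

y = -0.8145x + 6.7742


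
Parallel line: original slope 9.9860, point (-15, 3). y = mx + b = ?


Parallel lines have equal slopes.
m2 = 9.9860
b2 = 3 - 9.9860*(-15) = 152.7900

y = 9.9860x + 152.7900


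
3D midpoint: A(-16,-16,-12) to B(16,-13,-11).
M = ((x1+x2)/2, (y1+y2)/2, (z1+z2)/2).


Mx = (-16+16)/2 = 0
My = (-16- 13)/2 = -14.5000
Mz = (-12- 11)/2 = -11.5000

M = (0, -14.5000, -11.5000)


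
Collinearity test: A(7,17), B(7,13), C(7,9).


7*(13-9) + 7*(9-17) + 7*(17-13)
= 28 - 56 + 28 = 0

Yes, collinear (determinant = 0)


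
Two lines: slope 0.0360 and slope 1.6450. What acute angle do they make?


m1-m2 = -1.609
1+m1*m2 = 1.05922
tan(theta) = |-1.609/1.05922| = 1.519042
theta = arctan(|-1.609/1.05922|) = 56.6427 degrees (acute angle)

56.6427 degrees


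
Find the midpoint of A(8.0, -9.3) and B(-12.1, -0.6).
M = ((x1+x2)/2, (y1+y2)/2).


Mx = (8.0 - 12.1)/2 = -4.1/2 = -2.0500
My = (-9.3 - 0.6)/2 = -9.9/2 = -4.9500

(-2.0500, -4.9500)


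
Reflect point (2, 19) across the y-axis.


Reflection rule for y-axis: (-x, y)
(2, 19) -> (-2, 19)

(-2, 19)


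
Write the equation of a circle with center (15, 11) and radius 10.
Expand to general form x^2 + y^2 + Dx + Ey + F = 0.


(x-15)^2 + (y-11)^2 = 10^2
D = -2h = -30, E = -2k = -22
F = h^2+k^2-r^2 = 225+121-100 = 246

x^2 + y^2 - 30x - 22y + 246 = 0


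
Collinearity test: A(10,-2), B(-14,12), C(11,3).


10*(12-3) - 14*(3+ 2) + 11*(-2-12)
= 90 - 70 - 154 = -134

No, not collinear (determinant = -134)


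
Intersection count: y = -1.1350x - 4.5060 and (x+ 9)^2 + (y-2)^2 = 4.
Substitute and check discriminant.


Substitute y = -1.1350x - 4.5060: (x+ 9)^2 + (-1.1350x- 4.5060-2)^2 = 4
Expand to Ax^2 + Bx + C = 0, where b-k = -6.506
A = 1+m^2 = 2.288225
B = 2(m(b-k) - h) = 2(-1.1350*(-6.506) + 9) = 32.76862
C = h^2 + (b-k)^2 - r^2 = 81 + 42.328036 - 4 = 119.328036
disc = B^2-4AC = 1073.7825 - 1092.1976 = -18.4151
disc < 0

0 intersection points


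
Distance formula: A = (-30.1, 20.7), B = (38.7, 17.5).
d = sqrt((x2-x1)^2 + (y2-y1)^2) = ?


dx = 38.7 + 30.1 = 68.8
dy = 17.5 - 20.7 = -3.2
d = sqrt(4733.44 + 10.24) = sqrt(4743.68) = 68.8744

68.8744


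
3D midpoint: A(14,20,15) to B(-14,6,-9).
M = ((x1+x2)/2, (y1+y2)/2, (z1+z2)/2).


Mx = (14- 14)/2 = 0
My = (20+6)/2 = 13.0000
Mz = (15- 9)/2 = 3.0000

M = (0, 13.0000, 3.0000)


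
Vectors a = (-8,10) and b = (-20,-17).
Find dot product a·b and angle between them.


a·b = -8*(-20) + 10*(-17) = 160 - 170 = -10
|a| = sqrt(64+100) = 12.8062
|b| = sqrt(400+289) = 26.2488
cos(theta) = -10/(sqrt(164)*sqrt(689)) = -10/sqrt(112996) = -0.029749
theta = arccos(-10/sqrt(112996)) = 91.7047 degrees

a·b = -10, theta = 91.7047 deg


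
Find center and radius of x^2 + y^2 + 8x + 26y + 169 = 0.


h = -D/2 = -8/2 = -4
k = -E/2 = -26/2 = -13
r^2 = h^2 + k^2 - F = 16 + 169 - 169 = 16
r = 4

Center (-4, -13), radius = 4


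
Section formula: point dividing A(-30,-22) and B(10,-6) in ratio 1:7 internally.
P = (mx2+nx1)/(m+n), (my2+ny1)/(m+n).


Px = (1*10 + 7*(-30))/8 = -200/8 = -25.0000
Py = (1*(-6) + 7*(-22))/8 = -160/8 = -20.0000

P = (-25.0000, -20.0000)


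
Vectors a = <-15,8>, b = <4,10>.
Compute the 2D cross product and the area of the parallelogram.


cross = -15*10 - 8*4 = -150 - 32 = -182
Parallelogram area = |-182| = 182

cross = -182, parallelogram area = 182


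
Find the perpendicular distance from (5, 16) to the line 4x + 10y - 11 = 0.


|4*5 + 10*16 - 11| = |169| = 169
sqrt(16 + 100) = sqrt(116) = 10.7703
d = 169/sqrt(116) = 15.6913

15.6913


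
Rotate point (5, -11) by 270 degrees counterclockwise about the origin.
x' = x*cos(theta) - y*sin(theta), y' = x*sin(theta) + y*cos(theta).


cos(270) = 0, sin(270) = -1
x' = 5*0 + 11*(-1) = -11
y' = 5*(-1) - 11*0 = -5

(-11, -5)


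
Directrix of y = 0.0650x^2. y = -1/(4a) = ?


a = 0.0650
1/(4a) = 3.8462
directrix: y = -3.8462 = -3.8462

y = -3.8462


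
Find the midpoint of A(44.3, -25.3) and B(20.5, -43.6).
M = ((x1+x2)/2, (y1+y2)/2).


Mx = (44.3 + 20.5)/2 = 64.8/2 = 32.4000
My = (-25.3 - 43.6)/2 = -68.9/2 = -34.4500

(32.4000, -34.4500)


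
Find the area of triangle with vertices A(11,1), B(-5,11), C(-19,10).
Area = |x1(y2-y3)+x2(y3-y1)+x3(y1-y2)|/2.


11*(11-10) = 11
-5*(10-1) = -45
-19*(1-11) = 190
sum = 156
Area = |156|/2 = 78.0000

78.0000 sq units


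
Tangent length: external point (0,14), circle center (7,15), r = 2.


d = sqrt((0-7)^2 + (14-15)^2) = sqrt(49+1) = 7.0711
L = sqrt(50.0000 - 4) = sqrt(46.0000) = 6.7823

6.7823


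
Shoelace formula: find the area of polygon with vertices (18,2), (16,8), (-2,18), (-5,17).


sum(xi*y_{i+1}) = 18*8 + 16*18 - 2*17 - 5*2 = 388
sum(yi*x_{i+1}) = 2*16 + 8*(-2) + 18*(-5) + 17*18 = 232
Area = |388 - 232|/2 = 156/2 = 78.0000

78.0000 sq units


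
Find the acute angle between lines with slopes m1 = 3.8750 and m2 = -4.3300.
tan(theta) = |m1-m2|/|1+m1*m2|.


m1-m2 = 8.205
1+m1*m2 = -15.77875
tan(theta) = |8.205/(-15.77875)| = 0.520003
theta = arctan(|8.205/(-15.77875)|) = 27.4746 degrees (acute angle)

27.4746 degrees


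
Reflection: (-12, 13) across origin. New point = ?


Reflection rule for origin: (-x, -y)
(-12, 13) -> (12, -13)

(12, -13)


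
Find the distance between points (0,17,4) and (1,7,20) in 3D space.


dx=1, dy=-10, dz=16
d = sqrt(1+100+256) = sqrt(357) = 18.8944

18.8944


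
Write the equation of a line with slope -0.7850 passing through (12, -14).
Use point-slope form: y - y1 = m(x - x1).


y + 14 = -0.7850(x - 12)
y = -0.7850x - 14 + 0.7850*12
y = -0.7850x - 4.5800

y = -0.7850x - 4.5800


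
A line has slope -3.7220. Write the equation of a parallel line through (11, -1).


Parallel lines have equal slopes.
m2 = -3.7220
b2 = -1 + 3.7220*11 = 39.9420

y = -3.7220x + 39.9420


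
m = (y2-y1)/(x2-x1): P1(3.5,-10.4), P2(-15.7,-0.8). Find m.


dy = -0.8 + 10.4 = 9.6
dx = -15.7 - 3.5 = -19.2
m = 9.6/(-19.2) = -0.5000

m = -0.5000


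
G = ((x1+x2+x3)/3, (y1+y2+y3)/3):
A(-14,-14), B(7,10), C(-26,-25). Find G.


Gx = (-14+7- 26)/3 = -33/3 = -11.0000
Gy = (-14+10- 25)/3 = -29/3 = -9.6667

G = (-11.0000, -9.6667)


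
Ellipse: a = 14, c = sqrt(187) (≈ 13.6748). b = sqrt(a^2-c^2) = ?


b^2 = 14^2 - (sqrt(187))^2 = 196 - 187 = 9
b = sqrt(9) = 3

b = 3


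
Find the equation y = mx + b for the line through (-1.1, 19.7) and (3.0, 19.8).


m = (0.1)/(4.1) = 0.0244
b = y1 - m*x1 = 19.7 - (0.1*(-1.1))/(4.1) = 19.7 + 0.0268 = 19.7268

y = 0.0244x + 19.7268


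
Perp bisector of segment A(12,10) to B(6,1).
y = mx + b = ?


Midpoint = (9, 5.5)
Slope of AB = dy/dx = -9/(-6) = 1.5000
Perp slope = -dx/dy = -6/9 = -0.6667
b = My - (perp slope)*Mx = 5.5 + (-6*9)/(-9) = 5.5 + 6.0000 = 11.5000

y = -0.6667x + 11.5000


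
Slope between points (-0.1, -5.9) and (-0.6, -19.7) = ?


dy = -19.7 + 5.9 = -13.8
dx = -0.6 + 0.1 = -0.5
m = -13.8/(-0.5) = 27.6000

m = 27.6000


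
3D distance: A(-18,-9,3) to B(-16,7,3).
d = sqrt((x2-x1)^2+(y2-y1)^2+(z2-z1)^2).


dx=2, dy=16, dz=0
d = sqrt(4+256+0) = sqrt(260) = 16.1245

16.1245


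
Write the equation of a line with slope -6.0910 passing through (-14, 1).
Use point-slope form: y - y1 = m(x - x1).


y - 1 = -6.0910(x + 14)
y = -6.0910x + 1 + 6.0910*(-14)
y = -6.0910x - 84.2740

y = -6.0910x - 84.2740


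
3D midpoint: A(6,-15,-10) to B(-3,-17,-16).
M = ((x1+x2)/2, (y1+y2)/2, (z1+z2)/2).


Mx = (6- 3)/2 = 1.5000
My = (-15- 17)/2 = -16.0000
Mz = (-10- 16)/2 = -13.0000

M = (1.5000, -16.0000, -13.0000)


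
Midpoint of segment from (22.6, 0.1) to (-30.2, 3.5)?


Mx = (22.6 - 30.2)/2 = -7.6/2 = -3.8000
My = (0.1 + 3.5)/2 = 3.6/2 = 1.8000

(-3.8000, 1.8000)


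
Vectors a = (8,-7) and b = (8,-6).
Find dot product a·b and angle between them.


a·b = 8*8 - 7*(-6) = 64 + 42 = 106
|a| = sqrt(64+49) = 10.6301
|b| = sqrt(64+36) = 10.0000
cos(theta) = 106/(sqrt(113)*sqrt(100)) = 106/sqrt(11300) = 0.997164
theta = arccos(106/sqrt(11300)) = 4.3160 degrees

a·b = 106, theta = 4.3160 deg


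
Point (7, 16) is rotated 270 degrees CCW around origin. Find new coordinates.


cos(270) = 0, sin(270) = -1
x' = 7*0 - 16*(-1) = 16
y' = 7*(-1) + 16*0 = -7

(16, -7)
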